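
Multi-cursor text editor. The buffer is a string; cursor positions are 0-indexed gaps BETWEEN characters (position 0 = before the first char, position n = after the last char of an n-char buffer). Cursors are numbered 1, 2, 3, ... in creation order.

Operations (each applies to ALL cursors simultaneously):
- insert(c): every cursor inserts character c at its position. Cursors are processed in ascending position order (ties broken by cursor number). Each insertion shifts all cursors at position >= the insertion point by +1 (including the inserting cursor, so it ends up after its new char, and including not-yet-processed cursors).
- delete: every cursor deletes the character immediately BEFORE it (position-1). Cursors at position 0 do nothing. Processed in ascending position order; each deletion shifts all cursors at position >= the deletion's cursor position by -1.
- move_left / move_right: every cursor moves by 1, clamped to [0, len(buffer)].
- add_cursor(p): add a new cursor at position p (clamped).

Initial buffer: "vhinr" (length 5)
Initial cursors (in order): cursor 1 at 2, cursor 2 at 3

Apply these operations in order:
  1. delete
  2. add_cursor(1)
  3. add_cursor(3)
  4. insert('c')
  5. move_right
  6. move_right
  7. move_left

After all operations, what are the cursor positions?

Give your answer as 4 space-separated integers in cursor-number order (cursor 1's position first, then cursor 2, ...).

Answer: 5 5 5 6

Derivation:
After op 1 (delete): buffer="vnr" (len 3), cursors c1@1 c2@1, authorship ...
After op 2 (add_cursor(1)): buffer="vnr" (len 3), cursors c1@1 c2@1 c3@1, authorship ...
After op 3 (add_cursor(3)): buffer="vnr" (len 3), cursors c1@1 c2@1 c3@1 c4@3, authorship ...
After op 4 (insert('c')): buffer="vcccnrc" (len 7), cursors c1@4 c2@4 c3@4 c4@7, authorship .123..4
After op 5 (move_right): buffer="vcccnrc" (len 7), cursors c1@5 c2@5 c3@5 c4@7, authorship .123..4
After op 6 (move_right): buffer="vcccnrc" (len 7), cursors c1@6 c2@6 c3@6 c4@7, authorship .123..4
After op 7 (move_left): buffer="vcccnrc" (len 7), cursors c1@5 c2@5 c3@5 c4@6, authorship .123..4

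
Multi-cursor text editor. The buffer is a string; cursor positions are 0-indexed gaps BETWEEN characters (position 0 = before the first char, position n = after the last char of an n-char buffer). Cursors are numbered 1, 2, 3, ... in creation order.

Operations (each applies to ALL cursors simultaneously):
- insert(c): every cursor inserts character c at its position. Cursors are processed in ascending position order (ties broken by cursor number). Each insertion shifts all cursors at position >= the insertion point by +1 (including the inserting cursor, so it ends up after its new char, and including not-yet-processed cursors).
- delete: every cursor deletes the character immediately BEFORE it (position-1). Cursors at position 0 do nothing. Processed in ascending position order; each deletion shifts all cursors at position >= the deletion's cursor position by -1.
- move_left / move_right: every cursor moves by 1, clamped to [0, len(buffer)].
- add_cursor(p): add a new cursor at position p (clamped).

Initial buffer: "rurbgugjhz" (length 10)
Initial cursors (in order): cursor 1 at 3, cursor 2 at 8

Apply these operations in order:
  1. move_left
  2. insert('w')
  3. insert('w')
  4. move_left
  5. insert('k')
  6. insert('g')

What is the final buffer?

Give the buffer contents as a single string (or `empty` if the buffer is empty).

After op 1 (move_left): buffer="rurbgugjhz" (len 10), cursors c1@2 c2@7, authorship ..........
After op 2 (insert('w')): buffer="ruwrbgugwjhz" (len 12), cursors c1@3 c2@9, authorship ..1.....2...
After op 3 (insert('w')): buffer="ruwwrbgugwwjhz" (len 14), cursors c1@4 c2@11, authorship ..11.....22...
After op 4 (move_left): buffer="ruwwrbgugwwjhz" (len 14), cursors c1@3 c2@10, authorship ..11.....22...
After op 5 (insert('k')): buffer="ruwkwrbgugwkwjhz" (len 16), cursors c1@4 c2@12, authorship ..111.....222...
After op 6 (insert('g')): buffer="ruwkgwrbgugwkgwjhz" (len 18), cursors c1@5 c2@14, authorship ..1111.....2222...

Answer: ruwkgwrbgugwkgwjhz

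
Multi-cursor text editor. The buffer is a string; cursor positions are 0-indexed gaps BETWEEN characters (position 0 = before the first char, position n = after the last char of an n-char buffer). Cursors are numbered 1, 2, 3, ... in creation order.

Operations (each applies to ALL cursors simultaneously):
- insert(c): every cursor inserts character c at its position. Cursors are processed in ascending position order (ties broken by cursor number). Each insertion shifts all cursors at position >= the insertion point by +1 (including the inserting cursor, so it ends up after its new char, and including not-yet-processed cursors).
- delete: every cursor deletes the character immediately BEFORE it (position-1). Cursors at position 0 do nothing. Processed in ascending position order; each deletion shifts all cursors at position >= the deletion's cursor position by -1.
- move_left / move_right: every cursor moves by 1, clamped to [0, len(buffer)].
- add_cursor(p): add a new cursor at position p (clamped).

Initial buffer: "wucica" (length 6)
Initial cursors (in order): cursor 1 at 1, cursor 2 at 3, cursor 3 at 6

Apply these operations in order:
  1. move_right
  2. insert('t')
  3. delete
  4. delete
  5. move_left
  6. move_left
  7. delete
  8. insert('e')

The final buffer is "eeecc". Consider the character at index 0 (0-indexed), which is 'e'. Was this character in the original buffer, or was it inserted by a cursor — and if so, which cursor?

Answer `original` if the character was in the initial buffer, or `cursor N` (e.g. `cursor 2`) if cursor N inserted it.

Answer: cursor 1

Derivation:
After op 1 (move_right): buffer="wucica" (len 6), cursors c1@2 c2@4 c3@6, authorship ......
After op 2 (insert('t')): buffer="wutcitcat" (len 9), cursors c1@3 c2@6 c3@9, authorship ..1..2..3
After op 3 (delete): buffer="wucica" (len 6), cursors c1@2 c2@4 c3@6, authorship ......
After op 4 (delete): buffer="wcc" (len 3), cursors c1@1 c2@2 c3@3, authorship ...
After op 5 (move_left): buffer="wcc" (len 3), cursors c1@0 c2@1 c3@2, authorship ...
After op 6 (move_left): buffer="wcc" (len 3), cursors c1@0 c2@0 c3@1, authorship ...
After op 7 (delete): buffer="cc" (len 2), cursors c1@0 c2@0 c3@0, authorship ..
After op 8 (insert('e')): buffer="eeecc" (len 5), cursors c1@3 c2@3 c3@3, authorship 123..
Authorship (.=original, N=cursor N): 1 2 3 . .
Index 0: author = 1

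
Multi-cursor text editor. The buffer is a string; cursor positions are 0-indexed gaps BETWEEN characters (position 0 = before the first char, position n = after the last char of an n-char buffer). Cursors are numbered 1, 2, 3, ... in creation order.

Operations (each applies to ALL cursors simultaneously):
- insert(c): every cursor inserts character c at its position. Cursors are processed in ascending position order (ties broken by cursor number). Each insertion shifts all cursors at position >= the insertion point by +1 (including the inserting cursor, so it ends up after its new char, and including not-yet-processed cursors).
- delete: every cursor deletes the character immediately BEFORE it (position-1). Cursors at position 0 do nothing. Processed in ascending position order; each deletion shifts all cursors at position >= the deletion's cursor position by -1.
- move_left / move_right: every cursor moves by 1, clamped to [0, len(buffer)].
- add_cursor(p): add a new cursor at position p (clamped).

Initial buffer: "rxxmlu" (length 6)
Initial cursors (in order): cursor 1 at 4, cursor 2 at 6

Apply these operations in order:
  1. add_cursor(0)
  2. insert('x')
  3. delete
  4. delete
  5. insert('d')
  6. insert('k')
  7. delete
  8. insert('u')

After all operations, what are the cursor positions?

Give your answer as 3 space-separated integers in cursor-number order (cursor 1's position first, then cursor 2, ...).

Answer: 7 10 2

Derivation:
After op 1 (add_cursor(0)): buffer="rxxmlu" (len 6), cursors c3@0 c1@4 c2@6, authorship ......
After op 2 (insert('x')): buffer="xrxxmxlux" (len 9), cursors c3@1 c1@6 c2@9, authorship 3....1..2
After op 3 (delete): buffer="rxxmlu" (len 6), cursors c3@0 c1@4 c2@6, authorship ......
After op 4 (delete): buffer="rxxl" (len 4), cursors c3@0 c1@3 c2@4, authorship ....
After op 5 (insert('d')): buffer="drxxdld" (len 7), cursors c3@1 c1@5 c2@7, authorship 3...1.2
After op 6 (insert('k')): buffer="dkrxxdkldk" (len 10), cursors c3@2 c1@7 c2@10, authorship 33...11.22
After op 7 (delete): buffer="drxxdld" (len 7), cursors c3@1 c1@5 c2@7, authorship 3...1.2
After op 8 (insert('u')): buffer="durxxduldu" (len 10), cursors c3@2 c1@7 c2@10, authorship 33...11.22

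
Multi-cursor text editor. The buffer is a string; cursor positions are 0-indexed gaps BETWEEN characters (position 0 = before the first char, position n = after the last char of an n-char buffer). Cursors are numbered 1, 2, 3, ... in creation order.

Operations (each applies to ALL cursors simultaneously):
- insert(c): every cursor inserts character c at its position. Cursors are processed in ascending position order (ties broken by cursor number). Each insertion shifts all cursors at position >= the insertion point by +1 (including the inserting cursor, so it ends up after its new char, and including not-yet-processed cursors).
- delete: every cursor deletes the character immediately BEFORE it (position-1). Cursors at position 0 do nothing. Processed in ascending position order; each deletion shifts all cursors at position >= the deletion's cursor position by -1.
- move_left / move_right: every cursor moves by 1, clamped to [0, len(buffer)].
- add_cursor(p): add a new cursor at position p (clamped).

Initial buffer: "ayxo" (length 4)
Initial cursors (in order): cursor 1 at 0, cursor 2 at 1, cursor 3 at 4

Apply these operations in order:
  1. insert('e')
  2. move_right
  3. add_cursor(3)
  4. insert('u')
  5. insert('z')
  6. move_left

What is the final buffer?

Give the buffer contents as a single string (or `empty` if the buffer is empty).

After op 1 (insert('e')): buffer="eaeyxoe" (len 7), cursors c1@1 c2@3 c3@7, authorship 1.2...3
After op 2 (move_right): buffer="eaeyxoe" (len 7), cursors c1@2 c2@4 c3@7, authorship 1.2...3
After op 3 (add_cursor(3)): buffer="eaeyxoe" (len 7), cursors c1@2 c4@3 c2@4 c3@7, authorship 1.2...3
After op 4 (insert('u')): buffer="eaueuyuxoeu" (len 11), cursors c1@3 c4@5 c2@7 c3@11, authorship 1.124.2..33
After op 5 (insert('z')): buffer="eauzeuzyuzxoeuz" (len 15), cursors c1@4 c4@7 c2@10 c3@15, authorship 1.11244.22..333
After op 6 (move_left): buffer="eauzeuzyuzxoeuz" (len 15), cursors c1@3 c4@6 c2@9 c3@14, authorship 1.11244.22..333

Answer: eauzeuzyuzxoeuz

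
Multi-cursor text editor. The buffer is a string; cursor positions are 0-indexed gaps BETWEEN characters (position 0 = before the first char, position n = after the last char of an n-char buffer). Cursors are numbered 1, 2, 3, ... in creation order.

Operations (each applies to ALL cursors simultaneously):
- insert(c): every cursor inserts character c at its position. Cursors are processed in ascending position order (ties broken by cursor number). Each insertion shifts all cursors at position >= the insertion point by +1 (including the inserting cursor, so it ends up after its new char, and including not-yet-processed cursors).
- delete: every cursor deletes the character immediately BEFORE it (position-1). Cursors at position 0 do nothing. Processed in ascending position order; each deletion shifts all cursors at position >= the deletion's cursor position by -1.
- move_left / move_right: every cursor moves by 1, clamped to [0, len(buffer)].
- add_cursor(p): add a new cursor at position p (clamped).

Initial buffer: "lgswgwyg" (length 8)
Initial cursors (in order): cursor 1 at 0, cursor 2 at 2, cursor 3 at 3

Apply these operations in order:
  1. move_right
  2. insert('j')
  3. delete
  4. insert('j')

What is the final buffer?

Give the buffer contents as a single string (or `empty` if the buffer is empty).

Answer: ljgsjwjgwyg

Derivation:
After op 1 (move_right): buffer="lgswgwyg" (len 8), cursors c1@1 c2@3 c3@4, authorship ........
After op 2 (insert('j')): buffer="ljgsjwjgwyg" (len 11), cursors c1@2 c2@5 c3@7, authorship .1..2.3....
After op 3 (delete): buffer="lgswgwyg" (len 8), cursors c1@1 c2@3 c3@4, authorship ........
After op 4 (insert('j')): buffer="ljgsjwjgwyg" (len 11), cursors c1@2 c2@5 c3@7, authorship .1..2.3....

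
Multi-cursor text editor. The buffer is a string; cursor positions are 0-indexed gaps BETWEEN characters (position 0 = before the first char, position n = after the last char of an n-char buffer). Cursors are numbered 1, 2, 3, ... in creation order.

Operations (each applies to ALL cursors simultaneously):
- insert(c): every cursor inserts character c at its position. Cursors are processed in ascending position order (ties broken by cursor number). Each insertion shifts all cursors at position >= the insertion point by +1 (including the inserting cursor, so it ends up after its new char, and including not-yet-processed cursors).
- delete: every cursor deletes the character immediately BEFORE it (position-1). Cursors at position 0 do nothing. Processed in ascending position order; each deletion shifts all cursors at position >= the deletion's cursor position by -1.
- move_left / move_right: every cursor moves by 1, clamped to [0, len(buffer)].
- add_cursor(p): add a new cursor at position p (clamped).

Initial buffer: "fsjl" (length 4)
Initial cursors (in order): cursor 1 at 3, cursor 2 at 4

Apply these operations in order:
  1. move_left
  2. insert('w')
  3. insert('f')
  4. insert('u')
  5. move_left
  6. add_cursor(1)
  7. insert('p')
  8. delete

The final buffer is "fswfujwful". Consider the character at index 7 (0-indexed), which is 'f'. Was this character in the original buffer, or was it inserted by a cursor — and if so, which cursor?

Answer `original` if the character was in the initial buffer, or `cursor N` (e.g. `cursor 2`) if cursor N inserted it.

After op 1 (move_left): buffer="fsjl" (len 4), cursors c1@2 c2@3, authorship ....
After op 2 (insert('w')): buffer="fswjwl" (len 6), cursors c1@3 c2@5, authorship ..1.2.
After op 3 (insert('f')): buffer="fswfjwfl" (len 8), cursors c1@4 c2@7, authorship ..11.22.
After op 4 (insert('u')): buffer="fswfujwful" (len 10), cursors c1@5 c2@9, authorship ..111.222.
After op 5 (move_left): buffer="fswfujwful" (len 10), cursors c1@4 c2@8, authorship ..111.222.
After op 6 (add_cursor(1)): buffer="fswfujwful" (len 10), cursors c3@1 c1@4 c2@8, authorship ..111.222.
After op 7 (insert('p')): buffer="fpswfpujwfpul" (len 13), cursors c3@2 c1@6 c2@11, authorship .3.1111.2222.
After op 8 (delete): buffer="fswfujwful" (len 10), cursors c3@1 c1@4 c2@8, authorship ..111.222.
Authorship (.=original, N=cursor N): . . 1 1 1 . 2 2 2 .
Index 7: author = 2

Answer: cursor 2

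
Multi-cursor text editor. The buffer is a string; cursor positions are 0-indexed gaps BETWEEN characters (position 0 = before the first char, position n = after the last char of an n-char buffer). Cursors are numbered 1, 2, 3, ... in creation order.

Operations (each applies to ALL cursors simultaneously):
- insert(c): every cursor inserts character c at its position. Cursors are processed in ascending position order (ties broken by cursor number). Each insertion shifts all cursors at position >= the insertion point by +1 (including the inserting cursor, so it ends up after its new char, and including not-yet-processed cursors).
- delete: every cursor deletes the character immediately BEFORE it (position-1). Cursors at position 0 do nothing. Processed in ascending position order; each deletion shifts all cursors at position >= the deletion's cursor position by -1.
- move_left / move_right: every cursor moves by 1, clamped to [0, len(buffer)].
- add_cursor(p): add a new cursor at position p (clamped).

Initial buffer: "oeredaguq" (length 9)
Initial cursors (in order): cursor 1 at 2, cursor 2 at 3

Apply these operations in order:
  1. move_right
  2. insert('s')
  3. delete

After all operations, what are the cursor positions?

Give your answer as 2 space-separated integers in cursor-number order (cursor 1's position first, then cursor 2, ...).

After op 1 (move_right): buffer="oeredaguq" (len 9), cursors c1@3 c2@4, authorship .........
After op 2 (insert('s')): buffer="oersesdaguq" (len 11), cursors c1@4 c2@6, authorship ...1.2.....
After op 3 (delete): buffer="oeredaguq" (len 9), cursors c1@3 c2@4, authorship .........

Answer: 3 4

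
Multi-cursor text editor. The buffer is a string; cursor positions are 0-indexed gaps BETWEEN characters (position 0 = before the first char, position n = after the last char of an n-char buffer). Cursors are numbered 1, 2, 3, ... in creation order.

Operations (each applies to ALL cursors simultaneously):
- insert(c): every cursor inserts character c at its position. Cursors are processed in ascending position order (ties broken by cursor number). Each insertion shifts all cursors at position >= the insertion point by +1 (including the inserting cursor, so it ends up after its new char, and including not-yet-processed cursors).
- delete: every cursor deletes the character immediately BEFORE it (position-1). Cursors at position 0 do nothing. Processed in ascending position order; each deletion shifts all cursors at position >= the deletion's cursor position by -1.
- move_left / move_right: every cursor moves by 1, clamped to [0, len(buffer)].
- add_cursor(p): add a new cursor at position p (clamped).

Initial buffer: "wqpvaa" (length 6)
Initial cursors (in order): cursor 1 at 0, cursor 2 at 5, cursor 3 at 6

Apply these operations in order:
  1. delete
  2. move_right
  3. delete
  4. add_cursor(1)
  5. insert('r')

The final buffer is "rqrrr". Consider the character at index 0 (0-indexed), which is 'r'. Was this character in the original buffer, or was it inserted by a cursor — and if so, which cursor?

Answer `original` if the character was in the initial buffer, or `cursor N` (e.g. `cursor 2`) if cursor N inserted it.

Answer: cursor 1

Derivation:
After op 1 (delete): buffer="wqpv" (len 4), cursors c1@0 c2@4 c3@4, authorship ....
After op 2 (move_right): buffer="wqpv" (len 4), cursors c1@1 c2@4 c3@4, authorship ....
After op 3 (delete): buffer="q" (len 1), cursors c1@0 c2@1 c3@1, authorship .
After op 4 (add_cursor(1)): buffer="q" (len 1), cursors c1@0 c2@1 c3@1 c4@1, authorship .
After op 5 (insert('r')): buffer="rqrrr" (len 5), cursors c1@1 c2@5 c3@5 c4@5, authorship 1.234
Authorship (.=original, N=cursor N): 1 . 2 3 4
Index 0: author = 1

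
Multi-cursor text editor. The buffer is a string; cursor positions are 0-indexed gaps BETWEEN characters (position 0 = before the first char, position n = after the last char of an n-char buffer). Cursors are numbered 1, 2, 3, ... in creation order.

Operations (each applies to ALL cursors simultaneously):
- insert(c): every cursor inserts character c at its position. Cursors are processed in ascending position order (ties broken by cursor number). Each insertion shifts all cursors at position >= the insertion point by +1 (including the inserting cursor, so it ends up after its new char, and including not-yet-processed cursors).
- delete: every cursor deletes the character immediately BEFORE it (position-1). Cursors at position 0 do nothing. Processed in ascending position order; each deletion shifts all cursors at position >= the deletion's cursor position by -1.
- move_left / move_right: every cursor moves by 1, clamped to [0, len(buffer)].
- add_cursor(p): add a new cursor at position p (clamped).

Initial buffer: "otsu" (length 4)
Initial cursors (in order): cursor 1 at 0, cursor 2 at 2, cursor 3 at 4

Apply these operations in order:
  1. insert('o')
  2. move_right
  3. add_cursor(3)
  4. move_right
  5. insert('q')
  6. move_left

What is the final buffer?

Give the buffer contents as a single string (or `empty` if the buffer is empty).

After op 1 (insert('o')): buffer="ootosuo" (len 7), cursors c1@1 c2@4 c3@7, authorship 1..2..3
After op 2 (move_right): buffer="ootosuo" (len 7), cursors c1@2 c2@5 c3@7, authorship 1..2..3
After op 3 (add_cursor(3)): buffer="ootosuo" (len 7), cursors c1@2 c4@3 c2@5 c3@7, authorship 1..2..3
After op 4 (move_right): buffer="ootosuo" (len 7), cursors c1@3 c4@4 c2@6 c3@7, authorship 1..2..3
After op 5 (insert('q')): buffer="ootqoqsuqoq" (len 11), cursors c1@4 c4@6 c2@9 c3@11, authorship 1..124..233
After op 6 (move_left): buffer="ootqoqsuqoq" (len 11), cursors c1@3 c4@5 c2@8 c3@10, authorship 1..124..233

Answer: ootqoqsuqoq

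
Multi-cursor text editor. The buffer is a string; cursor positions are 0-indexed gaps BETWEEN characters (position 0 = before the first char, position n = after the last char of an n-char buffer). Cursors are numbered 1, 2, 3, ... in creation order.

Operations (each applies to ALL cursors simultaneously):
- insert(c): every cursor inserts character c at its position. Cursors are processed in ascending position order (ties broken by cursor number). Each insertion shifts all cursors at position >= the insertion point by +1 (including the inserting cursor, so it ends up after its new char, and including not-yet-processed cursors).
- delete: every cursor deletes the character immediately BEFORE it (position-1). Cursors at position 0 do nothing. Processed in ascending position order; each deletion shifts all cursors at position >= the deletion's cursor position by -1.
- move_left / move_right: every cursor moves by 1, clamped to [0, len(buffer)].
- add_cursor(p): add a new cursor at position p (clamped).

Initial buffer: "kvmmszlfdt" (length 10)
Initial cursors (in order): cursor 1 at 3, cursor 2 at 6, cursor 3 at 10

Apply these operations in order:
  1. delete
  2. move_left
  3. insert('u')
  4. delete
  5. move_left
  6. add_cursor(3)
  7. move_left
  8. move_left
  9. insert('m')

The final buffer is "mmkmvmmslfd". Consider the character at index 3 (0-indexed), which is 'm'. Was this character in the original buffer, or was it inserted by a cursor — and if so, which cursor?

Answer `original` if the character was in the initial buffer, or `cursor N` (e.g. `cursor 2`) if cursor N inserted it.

Answer: cursor 4

Derivation:
After op 1 (delete): buffer="kvmslfd" (len 7), cursors c1@2 c2@4 c3@7, authorship .......
After op 2 (move_left): buffer="kvmslfd" (len 7), cursors c1@1 c2@3 c3@6, authorship .......
After op 3 (insert('u')): buffer="kuvmuslfud" (len 10), cursors c1@2 c2@5 c3@9, authorship .1..2...3.
After op 4 (delete): buffer="kvmslfd" (len 7), cursors c1@1 c2@3 c3@6, authorship .......
After op 5 (move_left): buffer="kvmslfd" (len 7), cursors c1@0 c2@2 c3@5, authorship .......
After op 6 (add_cursor(3)): buffer="kvmslfd" (len 7), cursors c1@0 c2@2 c4@3 c3@5, authorship .......
After op 7 (move_left): buffer="kvmslfd" (len 7), cursors c1@0 c2@1 c4@2 c3@4, authorship .......
After op 8 (move_left): buffer="kvmslfd" (len 7), cursors c1@0 c2@0 c4@1 c3@3, authorship .......
After op 9 (insert('m')): buffer="mmkmvmmslfd" (len 11), cursors c1@2 c2@2 c4@4 c3@7, authorship 12.4..3....
Authorship (.=original, N=cursor N): 1 2 . 4 . . 3 . . . .
Index 3: author = 4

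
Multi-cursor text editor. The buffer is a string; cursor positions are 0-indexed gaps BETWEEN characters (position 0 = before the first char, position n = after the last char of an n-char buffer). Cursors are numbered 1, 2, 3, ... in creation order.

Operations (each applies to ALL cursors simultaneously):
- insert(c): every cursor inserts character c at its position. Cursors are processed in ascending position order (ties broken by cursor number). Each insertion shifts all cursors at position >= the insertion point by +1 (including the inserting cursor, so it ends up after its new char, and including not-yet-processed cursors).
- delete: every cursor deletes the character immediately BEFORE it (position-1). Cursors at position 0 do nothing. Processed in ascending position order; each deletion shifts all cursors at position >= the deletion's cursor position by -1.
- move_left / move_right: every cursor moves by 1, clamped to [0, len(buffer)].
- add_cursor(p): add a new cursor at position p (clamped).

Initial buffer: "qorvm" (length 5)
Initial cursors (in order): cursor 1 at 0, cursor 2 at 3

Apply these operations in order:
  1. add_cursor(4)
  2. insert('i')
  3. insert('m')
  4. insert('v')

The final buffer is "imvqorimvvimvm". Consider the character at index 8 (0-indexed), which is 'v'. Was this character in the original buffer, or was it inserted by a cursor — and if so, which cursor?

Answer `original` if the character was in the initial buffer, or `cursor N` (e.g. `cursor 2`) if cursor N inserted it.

Answer: cursor 2

Derivation:
After op 1 (add_cursor(4)): buffer="qorvm" (len 5), cursors c1@0 c2@3 c3@4, authorship .....
After op 2 (insert('i')): buffer="iqorivim" (len 8), cursors c1@1 c2@5 c3@7, authorship 1...2.3.
After op 3 (insert('m')): buffer="imqorimvimm" (len 11), cursors c1@2 c2@7 c3@10, authorship 11...22.33.
After op 4 (insert('v')): buffer="imvqorimvvimvm" (len 14), cursors c1@3 c2@9 c3@13, authorship 111...222.333.
Authorship (.=original, N=cursor N): 1 1 1 . . . 2 2 2 . 3 3 3 .
Index 8: author = 2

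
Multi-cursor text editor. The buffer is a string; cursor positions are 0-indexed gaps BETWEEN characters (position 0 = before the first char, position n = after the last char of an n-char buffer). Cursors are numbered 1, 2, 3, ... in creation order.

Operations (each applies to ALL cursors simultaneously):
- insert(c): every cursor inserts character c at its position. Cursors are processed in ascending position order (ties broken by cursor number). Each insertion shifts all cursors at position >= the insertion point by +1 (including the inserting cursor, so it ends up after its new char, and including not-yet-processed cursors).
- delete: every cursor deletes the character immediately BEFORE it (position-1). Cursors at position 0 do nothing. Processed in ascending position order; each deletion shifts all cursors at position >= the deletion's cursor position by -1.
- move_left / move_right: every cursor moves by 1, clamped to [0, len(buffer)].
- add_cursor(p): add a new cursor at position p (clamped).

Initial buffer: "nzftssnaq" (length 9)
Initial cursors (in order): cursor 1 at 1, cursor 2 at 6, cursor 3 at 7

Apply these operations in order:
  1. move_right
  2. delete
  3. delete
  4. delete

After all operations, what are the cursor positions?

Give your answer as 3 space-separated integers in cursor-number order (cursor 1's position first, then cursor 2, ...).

Answer: 0 0 0

Derivation:
After op 1 (move_right): buffer="nzftssnaq" (len 9), cursors c1@2 c2@7 c3@8, authorship .........
After op 2 (delete): buffer="nftssq" (len 6), cursors c1@1 c2@5 c3@5, authorship ......
After op 3 (delete): buffer="ftq" (len 3), cursors c1@0 c2@2 c3@2, authorship ...
After op 4 (delete): buffer="q" (len 1), cursors c1@0 c2@0 c3@0, authorship .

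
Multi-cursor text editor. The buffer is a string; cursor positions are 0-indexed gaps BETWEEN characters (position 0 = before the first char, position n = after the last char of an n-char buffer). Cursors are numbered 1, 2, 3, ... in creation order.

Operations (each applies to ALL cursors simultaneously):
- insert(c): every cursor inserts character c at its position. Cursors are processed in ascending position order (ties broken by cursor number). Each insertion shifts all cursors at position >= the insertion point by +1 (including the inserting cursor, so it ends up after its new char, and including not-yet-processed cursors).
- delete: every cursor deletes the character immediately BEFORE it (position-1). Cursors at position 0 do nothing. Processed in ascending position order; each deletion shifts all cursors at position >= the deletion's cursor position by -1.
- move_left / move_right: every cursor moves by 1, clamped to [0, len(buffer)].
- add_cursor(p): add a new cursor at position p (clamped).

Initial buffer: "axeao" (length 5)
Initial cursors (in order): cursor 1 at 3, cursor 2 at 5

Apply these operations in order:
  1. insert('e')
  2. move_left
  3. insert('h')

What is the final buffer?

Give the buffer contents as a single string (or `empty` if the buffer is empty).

After op 1 (insert('e')): buffer="axeeaoe" (len 7), cursors c1@4 c2@7, authorship ...1..2
After op 2 (move_left): buffer="axeeaoe" (len 7), cursors c1@3 c2@6, authorship ...1..2
After op 3 (insert('h')): buffer="axeheaohe" (len 9), cursors c1@4 c2@8, authorship ...11..22

Answer: axeheaohe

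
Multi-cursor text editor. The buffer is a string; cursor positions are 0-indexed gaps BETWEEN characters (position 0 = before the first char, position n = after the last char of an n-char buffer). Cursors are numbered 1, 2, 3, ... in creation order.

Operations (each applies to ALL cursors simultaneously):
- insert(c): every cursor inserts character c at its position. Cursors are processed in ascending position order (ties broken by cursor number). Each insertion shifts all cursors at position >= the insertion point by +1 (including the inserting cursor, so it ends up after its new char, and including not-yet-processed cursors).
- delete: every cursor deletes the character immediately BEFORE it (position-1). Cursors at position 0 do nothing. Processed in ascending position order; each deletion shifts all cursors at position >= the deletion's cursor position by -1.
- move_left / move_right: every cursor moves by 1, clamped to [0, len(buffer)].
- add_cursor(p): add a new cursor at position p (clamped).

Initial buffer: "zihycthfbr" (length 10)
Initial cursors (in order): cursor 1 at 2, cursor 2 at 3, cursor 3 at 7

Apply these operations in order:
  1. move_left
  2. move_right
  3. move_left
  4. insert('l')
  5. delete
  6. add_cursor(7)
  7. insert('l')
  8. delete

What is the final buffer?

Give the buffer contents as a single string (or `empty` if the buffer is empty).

After op 1 (move_left): buffer="zihycthfbr" (len 10), cursors c1@1 c2@2 c3@6, authorship ..........
After op 2 (move_right): buffer="zihycthfbr" (len 10), cursors c1@2 c2@3 c3@7, authorship ..........
After op 3 (move_left): buffer="zihycthfbr" (len 10), cursors c1@1 c2@2 c3@6, authorship ..........
After op 4 (insert('l')): buffer="zlilhyctlhfbr" (len 13), cursors c1@2 c2@4 c3@9, authorship .1.2....3....
After op 5 (delete): buffer="zihycthfbr" (len 10), cursors c1@1 c2@2 c3@6, authorship ..........
After op 6 (add_cursor(7)): buffer="zihycthfbr" (len 10), cursors c1@1 c2@2 c3@6 c4@7, authorship ..........
After op 7 (insert('l')): buffer="zlilhyctlhlfbr" (len 14), cursors c1@2 c2@4 c3@9 c4@11, authorship .1.2....3.4...
After op 8 (delete): buffer="zihycthfbr" (len 10), cursors c1@1 c2@2 c3@6 c4@7, authorship ..........

Answer: zihycthfbr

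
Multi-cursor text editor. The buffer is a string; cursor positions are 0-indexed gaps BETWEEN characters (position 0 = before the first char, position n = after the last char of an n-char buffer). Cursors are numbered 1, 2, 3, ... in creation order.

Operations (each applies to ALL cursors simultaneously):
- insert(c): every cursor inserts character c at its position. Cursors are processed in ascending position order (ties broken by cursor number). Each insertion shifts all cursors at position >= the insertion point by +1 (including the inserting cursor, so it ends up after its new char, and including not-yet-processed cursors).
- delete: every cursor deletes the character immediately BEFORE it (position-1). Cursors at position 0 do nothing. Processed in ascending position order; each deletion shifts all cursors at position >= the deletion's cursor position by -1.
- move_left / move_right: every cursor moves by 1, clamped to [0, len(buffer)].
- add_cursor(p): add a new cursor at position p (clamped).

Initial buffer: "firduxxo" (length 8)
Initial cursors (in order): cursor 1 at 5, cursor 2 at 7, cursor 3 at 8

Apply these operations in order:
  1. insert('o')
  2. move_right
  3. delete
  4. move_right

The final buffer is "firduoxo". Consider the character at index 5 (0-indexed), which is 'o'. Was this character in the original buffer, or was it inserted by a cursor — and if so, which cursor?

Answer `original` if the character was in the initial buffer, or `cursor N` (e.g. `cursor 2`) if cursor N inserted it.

After op 1 (insert('o')): buffer="firduoxxooo" (len 11), cursors c1@6 c2@9 c3@11, authorship .....1..2.3
After op 2 (move_right): buffer="firduoxxooo" (len 11), cursors c1@7 c2@10 c3@11, authorship .....1..2.3
After op 3 (delete): buffer="firduoxo" (len 8), cursors c1@6 c2@8 c3@8, authorship .....1.2
After op 4 (move_right): buffer="firduoxo" (len 8), cursors c1@7 c2@8 c3@8, authorship .....1.2
Authorship (.=original, N=cursor N): . . . . . 1 . 2
Index 5: author = 1

Answer: cursor 1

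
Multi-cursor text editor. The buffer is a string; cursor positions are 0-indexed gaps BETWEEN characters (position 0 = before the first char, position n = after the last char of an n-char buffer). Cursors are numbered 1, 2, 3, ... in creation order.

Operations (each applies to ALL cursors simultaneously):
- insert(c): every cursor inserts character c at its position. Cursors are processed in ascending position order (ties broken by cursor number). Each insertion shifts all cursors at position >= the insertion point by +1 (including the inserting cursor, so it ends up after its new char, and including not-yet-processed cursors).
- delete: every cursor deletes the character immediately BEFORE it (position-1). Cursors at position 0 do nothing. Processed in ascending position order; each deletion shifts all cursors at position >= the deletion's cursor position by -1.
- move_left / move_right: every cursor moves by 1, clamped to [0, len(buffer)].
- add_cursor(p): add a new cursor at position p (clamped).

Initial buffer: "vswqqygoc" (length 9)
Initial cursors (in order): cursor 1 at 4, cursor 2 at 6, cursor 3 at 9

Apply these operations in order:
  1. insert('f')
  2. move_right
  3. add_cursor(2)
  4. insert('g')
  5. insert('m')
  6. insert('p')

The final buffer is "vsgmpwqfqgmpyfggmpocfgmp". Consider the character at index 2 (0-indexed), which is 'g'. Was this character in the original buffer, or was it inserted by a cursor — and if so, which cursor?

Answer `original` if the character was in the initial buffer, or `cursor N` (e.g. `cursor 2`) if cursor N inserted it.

After op 1 (insert('f')): buffer="vswqfqyfgocf" (len 12), cursors c1@5 c2@8 c3@12, authorship ....1..2...3
After op 2 (move_right): buffer="vswqfqyfgocf" (len 12), cursors c1@6 c2@9 c3@12, authorship ....1..2...3
After op 3 (add_cursor(2)): buffer="vswqfqyfgocf" (len 12), cursors c4@2 c1@6 c2@9 c3@12, authorship ....1..2...3
After op 4 (insert('g')): buffer="vsgwqfqgyfggocfg" (len 16), cursors c4@3 c1@8 c2@12 c3@16, authorship ..4..1.1.2.2..33
After op 5 (insert('m')): buffer="vsgmwqfqgmyfggmocfgm" (len 20), cursors c4@4 c1@10 c2@15 c3@20, authorship ..44..1.11.2.22..333
After op 6 (insert('p')): buffer="vsgmpwqfqgmpyfggmpocfgmp" (len 24), cursors c4@5 c1@12 c2@18 c3@24, authorship ..444..1.111.2.222..3333
Authorship (.=original, N=cursor N): . . 4 4 4 . . 1 . 1 1 1 . 2 . 2 2 2 . . 3 3 3 3
Index 2: author = 4

Answer: cursor 4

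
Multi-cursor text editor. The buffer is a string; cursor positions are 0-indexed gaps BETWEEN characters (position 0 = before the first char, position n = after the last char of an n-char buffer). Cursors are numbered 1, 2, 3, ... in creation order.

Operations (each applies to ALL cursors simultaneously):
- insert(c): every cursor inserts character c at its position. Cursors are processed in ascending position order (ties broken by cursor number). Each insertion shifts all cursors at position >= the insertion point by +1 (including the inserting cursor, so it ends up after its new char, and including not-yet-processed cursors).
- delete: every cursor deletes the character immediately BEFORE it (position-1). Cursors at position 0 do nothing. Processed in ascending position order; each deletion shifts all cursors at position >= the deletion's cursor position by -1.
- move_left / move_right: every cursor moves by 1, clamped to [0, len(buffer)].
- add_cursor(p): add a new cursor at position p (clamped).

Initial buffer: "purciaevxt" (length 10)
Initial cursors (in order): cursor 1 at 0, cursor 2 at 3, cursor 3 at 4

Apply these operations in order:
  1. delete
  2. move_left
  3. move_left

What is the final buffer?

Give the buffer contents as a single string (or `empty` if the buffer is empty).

After op 1 (delete): buffer="puiaevxt" (len 8), cursors c1@0 c2@2 c3@2, authorship ........
After op 2 (move_left): buffer="puiaevxt" (len 8), cursors c1@0 c2@1 c3@1, authorship ........
After op 3 (move_left): buffer="puiaevxt" (len 8), cursors c1@0 c2@0 c3@0, authorship ........

Answer: puiaevxt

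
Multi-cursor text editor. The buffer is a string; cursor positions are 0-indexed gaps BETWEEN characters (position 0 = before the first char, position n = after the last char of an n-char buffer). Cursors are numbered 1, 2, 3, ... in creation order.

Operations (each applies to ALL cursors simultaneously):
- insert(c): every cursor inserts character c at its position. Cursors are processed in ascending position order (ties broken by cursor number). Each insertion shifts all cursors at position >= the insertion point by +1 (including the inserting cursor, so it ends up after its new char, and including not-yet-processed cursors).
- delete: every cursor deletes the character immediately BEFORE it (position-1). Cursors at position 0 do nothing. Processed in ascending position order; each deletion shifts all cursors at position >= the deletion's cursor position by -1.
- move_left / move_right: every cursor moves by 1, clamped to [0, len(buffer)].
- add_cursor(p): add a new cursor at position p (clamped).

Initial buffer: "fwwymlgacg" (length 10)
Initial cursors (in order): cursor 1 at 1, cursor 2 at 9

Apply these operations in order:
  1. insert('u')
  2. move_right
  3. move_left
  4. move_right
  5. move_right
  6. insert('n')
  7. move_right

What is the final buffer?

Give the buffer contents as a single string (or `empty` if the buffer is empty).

Answer: fuwwnymlgacugn

Derivation:
After op 1 (insert('u')): buffer="fuwwymlgacug" (len 12), cursors c1@2 c2@11, authorship .1........2.
After op 2 (move_right): buffer="fuwwymlgacug" (len 12), cursors c1@3 c2@12, authorship .1........2.
After op 3 (move_left): buffer="fuwwymlgacug" (len 12), cursors c1@2 c2@11, authorship .1........2.
After op 4 (move_right): buffer="fuwwymlgacug" (len 12), cursors c1@3 c2@12, authorship .1........2.
After op 5 (move_right): buffer="fuwwymlgacug" (len 12), cursors c1@4 c2@12, authorship .1........2.
After op 6 (insert('n')): buffer="fuwwnymlgacugn" (len 14), cursors c1@5 c2@14, authorship .1..1......2.2
After op 7 (move_right): buffer="fuwwnymlgacugn" (len 14), cursors c1@6 c2@14, authorship .1..1......2.2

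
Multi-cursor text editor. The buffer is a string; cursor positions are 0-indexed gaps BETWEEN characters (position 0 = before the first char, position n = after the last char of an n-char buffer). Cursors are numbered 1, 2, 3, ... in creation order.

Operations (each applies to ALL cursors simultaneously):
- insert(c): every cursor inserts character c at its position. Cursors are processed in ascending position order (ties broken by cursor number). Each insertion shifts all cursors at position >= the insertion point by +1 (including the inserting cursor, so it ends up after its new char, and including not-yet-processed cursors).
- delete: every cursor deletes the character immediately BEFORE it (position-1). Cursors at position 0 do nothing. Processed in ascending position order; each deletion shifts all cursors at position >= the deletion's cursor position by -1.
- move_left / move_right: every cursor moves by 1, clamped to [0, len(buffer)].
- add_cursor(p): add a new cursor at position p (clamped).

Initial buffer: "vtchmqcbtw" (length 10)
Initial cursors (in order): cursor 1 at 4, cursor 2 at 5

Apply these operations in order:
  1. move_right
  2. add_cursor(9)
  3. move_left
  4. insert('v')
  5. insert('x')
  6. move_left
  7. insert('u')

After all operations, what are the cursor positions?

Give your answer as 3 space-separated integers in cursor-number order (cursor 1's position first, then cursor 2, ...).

Answer: 6 10 16

Derivation:
After op 1 (move_right): buffer="vtchmqcbtw" (len 10), cursors c1@5 c2@6, authorship ..........
After op 2 (add_cursor(9)): buffer="vtchmqcbtw" (len 10), cursors c1@5 c2@6 c3@9, authorship ..........
After op 3 (move_left): buffer="vtchmqcbtw" (len 10), cursors c1@4 c2@5 c3@8, authorship ..........
After op 4 (insert('v')): buffer="vtchvmvqcbvtw" (len 13), cursors c1@5 c2@7 c3@11, authorship ....1.2...3..
After op 5 (insert('x')): buffer="vtchvxmvxqcbvxtw" (len 16), cursors c1@6 c2@9 c3@14, authorship ....11.22...33..
After op 6 (move_left): buffer="vtchvxmvxqcbvxtw" (len 16), cursors c1@5 c2@8 c3@13, authorship ....11.22...33..
After op 7 (insert('u')): buffer="vtchvuxmvuxqcbvuxtw" (len 19), cursors c1@6 c2@10 c3@16, authorship ....111.222...333..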